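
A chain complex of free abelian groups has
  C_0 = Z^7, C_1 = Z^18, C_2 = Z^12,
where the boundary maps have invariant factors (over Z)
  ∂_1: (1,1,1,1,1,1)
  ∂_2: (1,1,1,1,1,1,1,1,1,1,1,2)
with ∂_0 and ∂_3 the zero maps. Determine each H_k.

H_0 = Z,  H_1 = Z/2,  H_2 = 0.

H_0: b_0 = 7 − 0 − 6 = 1; torsion from ∂_1 factors > 1: none. So H_0 = Z.
H_1: b_1 = 18 − 6 − 12 = 0; torsion from ∂_2 factors > 1: [2]. So H_1 = Z/2.
H_2: b_2 = 12 − 12 − 0 = 0; torsion from ∂_3 factors > 1: none. So H_2 = 0.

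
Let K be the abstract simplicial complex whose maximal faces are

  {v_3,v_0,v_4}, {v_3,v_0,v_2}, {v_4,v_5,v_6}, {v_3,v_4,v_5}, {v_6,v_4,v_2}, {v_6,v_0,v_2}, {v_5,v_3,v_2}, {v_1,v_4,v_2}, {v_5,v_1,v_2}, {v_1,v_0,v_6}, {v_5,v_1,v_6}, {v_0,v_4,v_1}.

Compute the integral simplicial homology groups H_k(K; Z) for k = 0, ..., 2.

H_0 = Z,  H_1 = Z/2,  H_2 = 0.

Fix the vertex order v_0 < v_1 < v_2 < v_3 < v_4 < v_5 < v_6 and write every simplex with vertices in increasing order. Then dim K = 2 and the simplices of K are:

  0-simplices (7): [v_0], [v_1], [v_2], [v_3], [v_4], [v_5], [v_6]
  1-simplices (18): (18 of them)
  2-simplices (12): (12 of them)

giving chain groups C_0 ≅ Z^7, C_1 ≅ Z^18, C_2 ≅ Z^12.

∂_1: C_1 → C_0 sends each edge [p,q] (with p < q) to q − p.
The resulting 7×18 matrix has rank 6, and its Smith normal form has invariant factors (1,1,1,1,1,1).

∂_2: C_2 → C_1 maps a triangle to the signed sum of its edges. For instance
  ∂[v_0,v_1,v_6] = [v_1,v_6] − [v_0,v_6] + [v_0,v_1],
  ∂[v_0,v_2,v_3] = [v_2,v_3] − [v_0,v_3] + [v_0,v_2].
This gives a 18×12 integer matrix of rank 12; reducing to Smith normal form yields diagonal entries (1,1,1,1,1,1,1,1,1,1,1,2).

Computing H_k = (kernel of ∂_k) / (image of ∂_{k+1}):

  H_0: rank C_0 − rank ∂_1 = 7 − 6 = 1, and the invariant factors of ∂_1 are all 1, so H_0 = Z.
  H_1: rank ker ∂_1 − rank ∂_2 = (18 − 6) − 12 = 0, and ∂_2 has invariant factor 2 > 1, so H_1 = Z/2.
  H_2: rank ker ∂_2 − rank ∂_3 = (12 − 12) − 0 = 0, and there is no ∂_3, so H_2 = 0.

As a check, the Euler characteristic is 7 − 18 + 12 = 1, which agrees with 1 − 0 + 0 = 1.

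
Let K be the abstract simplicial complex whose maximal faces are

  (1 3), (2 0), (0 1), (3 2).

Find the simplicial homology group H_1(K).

H_1 ≅ Z.

We work with the vertex ordering 0 < 1 < 2 < 3. The simplices of K, each written with vertices in increasing order, are:

  0-simplices (4): [0], [1], [2], [3]
  1-simplices (4): [0,1], [0,2], [1,3], [2,3]

Hence C_0 ≅ Z^4, C_1 ≅ Z^4.

The boundary map ∂_1: C_1 → C_0 maps an edge to its endpoints' difference, ∂[p,q] = q − p.
The 4×4 boundary matrix has rank 3 and Smith normal form diag(1,1,1).

Now H_k = ker ∂_k / im ∂_{k+1}, so:

  H_1: rank ker ∂_1 − rank ∂_2 = (4 − 3) − 0 = 1, and there is no ∂_2, so H_1 = Z.

(K is a triangulation of the circle S^1.)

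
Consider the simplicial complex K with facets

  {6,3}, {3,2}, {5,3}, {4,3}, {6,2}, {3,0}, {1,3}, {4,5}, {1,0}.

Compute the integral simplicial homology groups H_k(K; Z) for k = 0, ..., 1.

K has 7 vertices, 9 edges.
rank ∂_0 = 0, rank ∂_1 = 6 ⇒ b_0 = 7 − 0 − 6 = 1; all invariant factors of ∂_1 are 1 so no torsion. So H_0 ≅ Z.
rank ∂_1 = 6, rank ∂_2 = 0 ⇒ b_1 = 9 − 6 − 0 = 3. So H_1 ≅ Z^3.

H_0 = Z,  H_1 = Z^3.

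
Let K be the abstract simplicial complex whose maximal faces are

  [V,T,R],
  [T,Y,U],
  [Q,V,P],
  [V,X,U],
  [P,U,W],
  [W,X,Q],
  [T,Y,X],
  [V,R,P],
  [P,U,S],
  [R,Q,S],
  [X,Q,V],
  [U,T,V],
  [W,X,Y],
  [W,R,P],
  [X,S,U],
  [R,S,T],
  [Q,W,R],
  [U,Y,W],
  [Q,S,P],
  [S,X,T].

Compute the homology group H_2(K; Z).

H_2 = 0.

Fix the vertex order P < Q < R < S < T < U < V < W < X < Y and write every simplex with vertices in increasing order. Then dim K = 2 and the simplices of K are:

  0-simplices (10): P, Q, R, S, T, U, V, W, X, Y
  1-simplices (30): PQ, PR, PS, PU, PV, PW, QR, QS, QV, QW, QX, RS, RT, RV, RW, ST, SU, SX, TU, TV, TX, TY, UV, UW, UX, UY, VX, WX, WY, XY
  2-simplices (20): PQS, PQV, PRV, PRW, PSU, PUW, QRS, QRW, QVX, QWX, RST, RTV, STX, SUX, TUV, TUY, TXY, UVX, UWY, WXY

giving chain groups C_0 ≅ Z^10, C_1 ≅ Z^30, C_2 ≅ Z^20.

∂_1: C_1 → C_0 is given by ∂[p,q] = [q] − [p].
As a 10×30 matrix over Z this has rank 9, with invariant factors (1,1,1,1,1,1,1,1,1).

The boundary map ∂_2: C_2 → C_1 maps a triangle to the signed sum of its edges. For instance
  ∂RTV = TV − RV + RT,
  ∂SUX = UX − SX + SU.
The 30×20 boundary matrix has rank 20 and Smith normal form diag(1,1,1,1,1,1,1,1,1,1,1,1,1,1,1,1,1,1,1,2).

From H_k ≅ ker(∂_k) / im(∂_{k+1}) we obtain:

  H_2: rank ker ∂_2 − rank ∂_3 = (20 − 20) − 0 = 0, and there is no ∂_3, so H_2 = 0.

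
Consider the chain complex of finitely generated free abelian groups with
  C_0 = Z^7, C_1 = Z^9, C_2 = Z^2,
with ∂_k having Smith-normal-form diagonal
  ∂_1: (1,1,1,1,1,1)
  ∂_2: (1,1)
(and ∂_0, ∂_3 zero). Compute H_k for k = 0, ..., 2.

H_0: b_0 = 7 − 0 − 6 = 1; torsion from ∂_1 factors > 1: none. So H_0 ≅ Z.
H_1: b_1 = 9 − 6 − 2 = 1; torsion from ∂_2 factors > 1: none. So H_1 ≅ Z.
H_2: b_2 = 2 − 2 − 0 = 0; torsion from ∂_3 factors > 1: none. So H_2 ≅ 0.

H_0 ≅ Z,  H_1 ≅ Z,  H_2 = 0.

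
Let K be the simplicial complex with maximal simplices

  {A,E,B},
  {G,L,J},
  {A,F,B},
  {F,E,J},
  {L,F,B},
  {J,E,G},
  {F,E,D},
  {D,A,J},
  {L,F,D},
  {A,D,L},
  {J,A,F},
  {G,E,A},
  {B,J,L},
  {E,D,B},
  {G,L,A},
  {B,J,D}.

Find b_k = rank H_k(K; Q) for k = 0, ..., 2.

b_0 = 1, b_1 = 2, b_2 = 1.

Order the vertices as A < B < D < E < F < G < J < L. Listing each simplex with vertices in this order, K has dimension 2 with simplices:

  0-simplices (8): A, B, D, E, F, G, J, L
  1-simplices (24): AB, AD, AE, AF, AG, AJ, AL, BD, BE, BF, BJ, BL, DE, DF, DJ, DL, EF, EG, EJ, FJ, FL, GJ, GL, JL
  2-simplices (16): ABE, ABF, ADJ, ADL, AEG, AFJ, AGL, BDE, BDJ, BFL, BJL, DEF, DFL, EFJ, EGJ, GJL

Hence C_0 ≅ Z^8, C_1 ≅ Z^24, C_2 ≅ Z^16.

∂_1: C_1 → C_0 is given by ∂[p,q] = [q] − [p]. For instance
  ∂FL = L − F.
This gives a 8×24 integer matrix of rank 7; reducing to Smith normal form yields diagonal entries (1,1,1,1,1,1,1).

The boundary map ∂_2: C_2 → C_1 acts by ∂[p,q,r] = [q,r] − [p,r] + [p,q]. For instance
  ∂ABF = BF − AF + AB,
  ∂ADL = DL − AL + AD.
The 24×16 boundary matrix has rank 15 and Smith normal form diag(1,1,1,1,1,1,1,1,1,1,1,1,1,1,1).

Computing H_k = (kernel of ∂_k) / (image of ∂_{k+1}):

  H_0: rank C_0 − rank ∂_1 = 8 − 7 = 1, and the invariant factors of ∂_1 are all 1, so H_0 ≅ Z.
  H_1: rank ker ∂_1 − rank ∂_2 = (24 − 7) − 15 = 2, and the invariant factors of ∂_2 are all 1, so H_1 ≅ Z^2.
  H_2: rank ker ∂_2 − rank ∂_3 = (16 − 15) − 0 = 1, and there is no ∂_3, so H_2 ≅ Z.

As a check, the Euler characteristic is 8 − 24 + 16 = 0, which agrees with 1 − 2 + 1 = 0.
(K is a triangulation of the torus T^2.)

Hence the Betti numbers are b_0 = 1, b_1 = 2, b_2 = 1.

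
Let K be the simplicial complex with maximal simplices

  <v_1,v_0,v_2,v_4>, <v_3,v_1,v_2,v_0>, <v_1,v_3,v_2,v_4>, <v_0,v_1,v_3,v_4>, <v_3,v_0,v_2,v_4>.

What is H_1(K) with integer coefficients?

Order the vertices as v_0 < v_1 < v_2 < v_3 < v_4. Listing each simplex with vertices in this order, K has dimension 3 with simplices:

  0-simplices (5): [v_0], [v_1], [v_2], [v_3], [v_4]
  1-simplices (10): [v_0,v_1], [v_0,v_2], [v_0,v_3], [v_0,v_4], [v_1,v_2], [v_1,v_3], [v_1,v_4], [v_2,v_3], [v_2,v_4], [v_3,v_4]
  2-simplices (10): [v_0,v_1,v_2], [v_0,v_1,v_3], [v_0,v_1,v_4], [v_0,v_2,v_3], [v_0,v_2,v_4], [v_0,v_3,v_4], [v_1,v_2,v_3], [v_1,v_2,v_4], [v_1,v_3,v_4], [v_2,v_3,v_4]
  3-simplices (5): [v_0,v_1,v_2,v_3], [v_0,v_1,v_2,v_4], [v_0,v_1,v_3,v_4], [v_0,v_2,v_3,v_4], [v_1,v_2,v_3,v_4]

so the chain groups are C_0 ≅ Z^5, C_1 ≅ Z^10, C_2 ≅ Z^10, C_3 ≅ Z^5.

Boundary ∂_1: C_1 → C_0 maps an edge to its endpoints' difference, ∂[p,q] = q − p.
The 5×10 boundary matrix has rank 4 and Smith normal form diag(1,1,1,1).

Boundary ∂_2: C_2 → C_1 maps a triangle to the signed sum of its edges. For instance
  ∂[v_1,v_2,v_4] = [v_2,v_4] − [v_1,v_4] + [v_1,v_2],
  ∂[v_0,v_2,v_4] = [v_2,v_4] − [v_0,v_4] + [v_0,v_2].
The 10×10 boundary matrix has rank 6 and Smith normal form diag(1,1,1,1,1,1).

Boundary ∂_3: C_3 → C_2 sends each 3-simplex σ to the alternating sum Σ_i (−1)^i (σ with its i-th vertex removed). For instance
  ∂[v_1,v_2,v_3,v_4] = [v_2,v_3,v_4] − [v_1,v_3,v_4] + [v_1,v_2,v_4] − [v_1,v_2,v_3],
  ∂[v_0,v_1,v_2,v_4] = [v_1,v_2,v_4] − [v_0,v_2,v_4] + [v_0,v_1,v_4] − [v_0,v_1,v_2].
This gives a 10×5 integer matrix of rank 4; reducing to Smith normal form yields diagonal entries (1,1,1,1).

Reading off H_k = ker ∂_k / im ∂_{k+1}:

  H_1: rank ker ∂_1 − rank ∂_2 = (10 − 4) − 6 = 0, and the invariant factors of ∂_2 are all 1, so H_1 = 0.

(K is a triangulation of the 3-sphere S^3.)

H_1 ≅ 0.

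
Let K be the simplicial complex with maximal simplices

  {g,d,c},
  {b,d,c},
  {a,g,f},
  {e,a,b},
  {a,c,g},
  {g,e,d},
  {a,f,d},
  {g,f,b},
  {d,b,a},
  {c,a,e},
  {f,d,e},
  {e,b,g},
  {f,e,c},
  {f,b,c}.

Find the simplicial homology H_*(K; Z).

H_0 = Z,  H_1 = Z^2,  H_2 = Z.

Take the total order a < b < c < d < e < f < g on the vertex set. Then K (dimension 2) consists of the simplices:

  0-simplices (7): a, b, c, d, e, f, g
  1-simplices (21): ab, ac, ad, ae, af, ag, bc, bd, be, bf, bg, cd, ce, cf, cg, de, df, dg, ef, eg, fg
  2-simplices (14): abd, abe, ace, acg, adf, afg, bcd, bcf, beg, bfg, cdg, cef, def, deg

so the chain groups are C_0 ≅ Z^7, C_1 ≅ Z^21, C_2 ≅ Z^14.

Boundary ∂_1: C_1 → C_0 sends each edge [p,q] (with p < q) to q − p. For instance
  ∂de = e − d.
The 7×21 boundary matrix has rank 6 and Smith normal form diag(1,1,1,1,1,1).

Boundary ∂_2: C_2 → C_1 sends each 2-simplex [p,q,r] to [q,r] − [p,r] + [p,q]. For instance
  ∂adf = df − af + ad,
  ∂abe = be − ae + ab.
As a 21×14 matrix over Z this has rank 13, with invariant factors (1,1,1,1,1,1,1,1,1,1,1,1,1).

Now H_k = ker ∂_k / im ∂_{k+1}, so:

  H_0: rank C_0 − rank ∂_1 = 7 − 6 = 1, and the invariant factors of ∂_1 are all 1, so H_0 = Z.
  H_1: rank ker ∂_1 − rank ∂_2 = (21 − 6) − 13 = 2, and the invariant factors of ∂_2 are all 1, so H_1 = Z^2.
  H_2: rank ker ∂_2 − rank ∂_3 = (14 − 13) − 0 = 1, and there is no ∂_3, so H_2 = Z.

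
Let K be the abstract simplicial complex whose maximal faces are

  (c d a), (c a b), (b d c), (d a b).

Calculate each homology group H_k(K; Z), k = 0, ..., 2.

Order the vertices as a < b < c < d. Listing each simplex with vertices in this order, K has dimension 2 with simplices:

  0-simplices (4): a, b, c, d
  1-simplices (6): ab, ac, ad, bc, bd, cd
  2-simplices (4): abc, abd, acd, bcd

giving chain groups C_0 ≅ Z^4, C_1 ≅ Z^6, C_2 ≅ Z^4.

∂_1: C_1 → C_0 maps an edge to its endpoints' difference, ∂[p,q] = q − p.
As a 4×6 matrix over Z this has rank 3, with invariant factors (1,1,1).

∂_2: C_2 → C_1 maps a triangle to the signed sum of its edges. For instance
  ∂acd = cd − ad + ac,
  ∂abc = bc − ac + ab.
As a 6×4 matrix over Z this has rank 3, with invariant factors (1,1,1).

Reading off H_k = ker ∂_k / im ∂_{k+1}:

  H_0: rank C_0 − rank ∂_1 = 4 − 3 = 1, and the invariant factors of ∂_1 are all 1, so H_0 ≅ Z.
  H_1: rank ker ∂_1 − rank ∂_2 = (6 − 3) − 3 = 0, and the invariant factors of ∂_2 are all 1, so H_1 ≅ 0.
  H_2: rank ker ∂_2 − rank ∂_3 = (4 − 3) − 0 = 1, and there is no ∂_3, so H_2 ≅ Z.

As a check, the Euler characteristic is 4 − 6 + 4 = 2, which agrees with 1 − 0 + 1 = 2.
(K is a triangulation of the 2-sphere S^2.)

H_0 ≅ Z,  H_1 = 0,  H_2 ≅ Z.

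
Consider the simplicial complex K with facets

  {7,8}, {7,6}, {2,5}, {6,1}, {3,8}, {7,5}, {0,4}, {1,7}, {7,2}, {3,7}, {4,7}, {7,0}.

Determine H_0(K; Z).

H_0 ≅ Z.

We work with the vertex ordering 0 < 1 < 2 < 3 < 4 < 5 < 6 < 7 < 8. The simplices of K, each written with vertices in increasing order, are:

  0-simplices (9): [0], [1], [2], [3], [4], [5], [6], [7], [8]
  1-simplices (12): [0,4], [0,7], [1,6], [1,7], [2,5], [2,7], [3,7], [3,8], [4,7], [5,7], [6,7], [7,8]

giving chain groups C_0 ≅ Z^9, C_1 ≅ Z^12.

The boundary map ∂_1: C_1 → C_0 sends each edge [p,q] (with p < q) to q − p. For instance
  ∂[1,6] = [6] − [1].
As a 9×12 matrix over Z this has rank 8, with invariant factors (1,1,1,1,1,1,1,1).

From H_k ≅ ker(∂_k) / im(∂_{k+1}) we obtain:

  H_0: rank C_0 − rank ∂_1 = 9 − 8 = 1, and the invariant factors of ∂_1 are all 1, so H_0 ≅ Z.

(K is a triangulation of a wedge of 4 circles.)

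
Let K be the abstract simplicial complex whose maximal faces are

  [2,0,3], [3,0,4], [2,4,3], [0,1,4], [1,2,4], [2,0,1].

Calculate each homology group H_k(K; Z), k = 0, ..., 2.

H_0 ≅ Z,  H_1 = 0,  H_2 ≅ Z.

We work with the vertex ordering 0 < 1 < 2 < 3 < 4. The simplices of K, each written with vertices in increasing order, are:

  0-simplices (5): [0], [1], [2], [3], [4]
  1-simplices (9): [0,1], [0,2], [0,3], [0,4], [1,2], [1,4], [2,3], [2,4], [3,4]
  2-simplices (6): [0,1,2], [0,1,4], [0,2,3], [0,3,4], [1,2,4], [2,3,4]

so the chain groups are C_0 ≅ Z^5, C_1 ≅ Z^9, C_2 ≅ Z^6.

∂_1: C_1 → C_0 sends each edge [p,q] (with p < q) to q − p. For instance
  ∂[0,3] = [3] − [0].
This gives a 5×9 integer matrix of rank 4; reducing to Smith normal form yields diagonal entries (1,1,1,1).

The boundary map ∂_2: C_2 → C_1 sends each 2-simplex [p,q,r] to [q,r] − [p,r] + [p,q]. For instance
  ∂[1,2,4] = [2,4] − [1,4] + [1,2],
  ∂[0,3,4] = [3,4] − [0,4] + [0,3].
The 9×6 boundary matrix has rank 5 and Smith normal form diag(1,1,1,1,1).

Reading off H_k = ker ∂_k / im ∂_{k+1}:

  H_0: rank C_0 − rank ∂_1 = 5 − 4 = 1, and the invariant factors of ∂_1 are all 1, so H_0 = Z.
  H_1: rank ker ∂_1 − rank ∂_2 = (9 − 4) − 5 = 0, and the invariant factors of ∂_2 are all 1, so H_1 = 0.
  H_2: rank ker ∂_2 − rank ∂_3 = (6 − 5) − 0 = 1, and there is no ∂_3, so H_2 = Z.

(K is a triangulation of the 2-sphere S^2.)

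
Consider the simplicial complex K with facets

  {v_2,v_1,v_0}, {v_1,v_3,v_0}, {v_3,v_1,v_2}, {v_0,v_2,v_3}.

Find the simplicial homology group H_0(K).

K has 4 vertices, 6 edges, 4 triangles.
rank ∂_0 = 0, rank ∂_1 = 3 ⇒ b_0 = 4 − 0 − 3 = 1; all invariant factors of ∂_1 are 1 so no torsion. So H_0 ≅ Z.

H_0 = Z.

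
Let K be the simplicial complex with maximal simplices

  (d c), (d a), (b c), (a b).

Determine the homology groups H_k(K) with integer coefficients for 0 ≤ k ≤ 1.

H_0 = Z,  H_1 = Z.

Order the vertices as a < b < c < d. Listing each simplex with vertices in this order, K has dimension 1 with simplices:

  0-simplices (4): a, b, c, d
  1-simplices (4): ab, ad, bc, cd

giving chain groups C_0 ≅ Z^4, C_1 ≅ Z^4.

∂_1: C_1 → C_0 is given by ∂[p,q] = [q] − [p].
The resulting 4×4 matrix has rank 3, and its Smith normal form has invariant factors (1,1,1).

From H_k ≅ ker(∂_k) / im(∂_{k+1}) we obtain:

  H_0: rank C_0 − rank ∂_1 = 4 − 3 = 1, and the invariant factors of ∂_1 are all 1, so H_0 ≅ Z.
  H_1: rank ker ∂_1 − rank ∂_2 = (4 − 3) − 0 = 1, and there is no ∂_2, so H_1 ≅ Z.

(K is a triangulation of the circle S^1.)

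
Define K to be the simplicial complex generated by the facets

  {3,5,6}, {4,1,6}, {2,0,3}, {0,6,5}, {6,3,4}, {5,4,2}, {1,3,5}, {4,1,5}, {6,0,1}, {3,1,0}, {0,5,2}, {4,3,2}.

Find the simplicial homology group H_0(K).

Order the vertices as 0 < 1 < 2 < 3 < 4 < 5 < 6. Listing each simplex with vertices in this order, K has dimension 2 with simplices:

  0-simplices (7): [0], [1], [2], [3], [4], [5], [6]
  1-simplices (18): [0,1], [0,2], [0,3], [0,5], [0,6], [1,3], [1,4], [1,5], [1,6], [2,3], [2,4], [2,5], [3,4], [3,5], [3,6], [4,5], [4,6], [5,6]
  2-simplices (12): [0,1,3], [0,1,6], [0,2,3], [0,2,5], [0,5,6], [1,3,5], [1,4,5], [1,4,6], [2,3,4], [2,4,5], [3,4,6], [3,5,6]

giving chain groups C_0 ≅ Z^7, C_1 ≅ Z^18, C_2 ≅ Z^12.

∂_1: C_1 → C_0 maps an edge to its endpoints' difference, ∂[p,q] = q − p. For instance
  ∂[2,4] = [4] − [2].
As a 7×18 matrix over Z this has rank 6, with invariant factors (1,1,1,1,1,1).

Boundary ∂_2: C_2 → C_1 sends each 2-simplex [p,q,r] to [q,r] − [p,r] + [p,q]. For instance
  ∂[3,5,6] = [5,6] − [3,6] + [3,5],
  ∂[1,4,6] = [4,6] − [1,6] + [1,4].
As a 18×12 matrix over Z this has rank 12, with invariant factors (1,1,1,1,1,1,1,1,1,1,1,2).

Computing H_k = (kernel of ∂_k) / (image of ∂_{k+1}):

  H_0: rank C_0 − rank ∂_1 = 7 − 6 = 1, and the invariant factors of ∂_1 are all 1, so H_0 ≅ Z.

H_0 = Z.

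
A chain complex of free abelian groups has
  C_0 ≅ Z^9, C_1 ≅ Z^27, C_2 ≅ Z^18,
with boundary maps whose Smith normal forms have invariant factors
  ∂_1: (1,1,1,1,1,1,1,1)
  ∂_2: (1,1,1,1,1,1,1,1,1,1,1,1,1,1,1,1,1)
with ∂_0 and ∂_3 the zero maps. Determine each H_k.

H_0: b_0 = 9 − 0 − 8 = 1; torsion from ∂_1 factors > 1: none. So H_0 ≅ Z.
H_1: b_1 = 27 − 8 − 17 = 2; torsion from ∂_2 factors > 1: none. So H_1 ≅ Z^2.
H_2: b_2 = 18 − 17 − 0 = 1; torsion from ∂_3 factors > 1: none. So H_2 ≅ Z.

H_0 ≅ Z,  H_1 ≅ Z^2,  H_2 ≅ Z.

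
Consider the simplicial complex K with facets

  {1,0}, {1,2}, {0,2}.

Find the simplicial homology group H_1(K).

We work with the vertex ordering 0 < 1 < 2. The simplices of K, each written with vertices in increasing order, are:

  0-simplices (3): [0], [1], [2]
  1-simplices (3): [0,1], [0,2], [1,2]

giving chain groups C_0 ≅ Z^3, C_1 ≅ Z^3.

The boundary map ∂_1: C_1 → C_0 maps an edge to its endpoints' difference, ∂[p,q] = q − p. For instance
  ∂[0,2] = [2] − [0].
The 3×3 boundary matrix has rank 2 and Smith normal form diag(1,1).

Reading off H_k = ker ∂_k / im ∂_{k+1}:

  H_1: rank ker ∂_1 − rank ∂_2 = (3 − 2) − 0 = 1, and there is no ∂_2, so H_1 = Z.

H_1 ≅ Z.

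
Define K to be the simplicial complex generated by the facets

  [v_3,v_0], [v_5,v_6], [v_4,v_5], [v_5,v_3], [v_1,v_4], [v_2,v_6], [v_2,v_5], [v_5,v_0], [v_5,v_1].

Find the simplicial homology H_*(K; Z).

H_0 ≅ Z,  H_1 ≅ Z^3.

Fix the vertex order v_0 < v_1 < v_2 < v_3 < v_4 < v_5 < v_6 and write every simplex with vertices in increasing order. Then dim K = 1 and the simplices of K are:

  0-simplices (7): [v_0], [v_1], [v_2], [v_3], [v_4], [v_5], [v_6]
  1-simplices (9): [v_0,v_3], [v_0,v_5], [v_1,v_4], [v_1,v_5], [v_2,v_5], [v_2,v_6], [v_3,v_5], [v_4,v_5], [v_5,v_6]

giving chain groups C_0 ≅ Z^7, C_1 ≅ Z^9.

Boundary ∂_1: C_1 → C_0 sends each edge [p,q] (with p < q) to q − p.
The 7×9 boundary matrix has rank 6 and Smith normal form diag(1,1,1,1,1,1).

Reading off H_k = ker ∂_k / im ∂_{k+1}:

  H_0: rank C_0 − rank ∂_1 = 7 − 6 = 1, and the invariant factors of ∂_1 are all 1, so H_0 ≅ Z.
  H_1: rank ker ∂_1 − rank ∂_2 = (9 − 6) − 0 = 3, and there is no ∂_2, so H_1 ≅ Z^3.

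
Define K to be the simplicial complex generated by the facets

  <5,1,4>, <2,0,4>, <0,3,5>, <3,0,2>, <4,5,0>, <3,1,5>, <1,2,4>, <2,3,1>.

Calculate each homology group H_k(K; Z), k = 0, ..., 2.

Take the total order 0 < 1 < 2 < 3 < 4 < 5 on the vertex set. Then K (dimension 2) consists of the simplices:

  0-simplices (6): [0], [1], [2], [3], [4], [5]
  1-simplices (12): [0,2], [0,3], [0,4], [0,5], [1,2], [1,3], [1,4], [1,5], [2,3], [2,4], [3,5], [4,5]
  2-simplices (8): [0,2,3], [0,2,4], [0,3,5], [0,4,5], [1,2,3], [1,2,4], [1,3,5], [1,4,5]

giving chain groups C_0 ≅ Z^6, C_1 ≅ Z^12, C_2 ≅ Z^8.

Boundary ∂_1: C_1 → C_0 sends each edge [p,q] (with p < q) to q − p.
As a 6×12 matrix over Z this has rank 5, with invariant factors (1,1,1,1,1).

Boundary ∂_2: C_2 → C_1 maps a triangle to the signed sum of its edges. For instance
  ∂[1,3,5] = [3,5] − [1,5] + [1,3],
  ∂[1,4,5] = [4,5] − [1,5] + [1,4].
The 12×8 boundary matrix has rank 7 and Smith normal form diag(1,1,1,1,1,1,1).

Reading off H_k = ker ∂_k / im ∂_{k+1}:

  H_0: rank C_0 − rank ∂_1 = 6 − 5 = 1, and the invariant factors of ∂_1 are all 1, so H_0 = Z.
  H_1: rank ker ∂_1 − rank ∂_2 = (12 − 5) − 7 = 0, and the invariant factors of ∂_2 are all 1, so H_1 = 0.
  H_2: rank ker ∂_2 − rank ∂_3 = (8 − 7) − 0 = 1, and there is no ∂_3, so H_2 = Z.

As a check, the Euler characteristic is 6 − 12 + 8 = 2, which agrees with 1 − 0 + 1 = 2.

H_0 = Z,  H_1 = 0,  H_2 = Z.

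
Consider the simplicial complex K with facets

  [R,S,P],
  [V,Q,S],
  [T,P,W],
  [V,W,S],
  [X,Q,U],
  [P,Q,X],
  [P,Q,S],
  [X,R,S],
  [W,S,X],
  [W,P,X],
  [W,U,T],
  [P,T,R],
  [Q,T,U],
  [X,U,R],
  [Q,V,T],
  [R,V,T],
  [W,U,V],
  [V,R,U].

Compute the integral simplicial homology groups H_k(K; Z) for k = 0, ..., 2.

K has 9 vertices, 27 edges, 18 triangles.
rank ∂_0 = 0, rank ∂_1 = 8 ⇒ b_0 = 9 − 0 − 8 = 1; all invariant factors of ∂_1 are 1 so no torsion. So H_0 = Z.
rank ∂_1 = 8, rank ∂_2 = 18 ⇒ b_1 = 27 − 8 − 18 = 1; ∂_2 has invariant factor(s) [2] giving torsion. So H_1 = Z ⊕ Z/2Z.
rank ∂_2 = 18, rank ∂_3 = 0 ⇒ b_2 = 18 − 18 − 0 = 0. So H_2 = 0.

H_0 = Z,  H_1 = Z ⊕ Z/2Z,  H_2 = 0.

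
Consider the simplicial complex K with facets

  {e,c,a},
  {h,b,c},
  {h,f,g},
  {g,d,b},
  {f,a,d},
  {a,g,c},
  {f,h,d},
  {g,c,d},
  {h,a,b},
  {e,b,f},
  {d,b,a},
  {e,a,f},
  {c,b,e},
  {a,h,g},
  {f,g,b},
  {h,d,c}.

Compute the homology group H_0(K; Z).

H_0 ≅ Z.

We work with the vertex ordering a < b < c < d < e < f < g < h. The simplices of K, each written with vertices in increasing order, are:

  0-simplices (8): a, b, c, d, e, f, g, h
  1-simplices (24): ab, ac, ad, ae, af, ag, ah, bc, bd, be, bf, bg, bh, cd, ce, cg, ch, df, dg, dh, ef, fg, fh, gh
  2-simplices (16): abd, abh, ace, acg, adf, aef, agh, bce, bch, bdg, bef, bfg, cdg, cdh, dfh, fgh

so the chain groups are C_0 ≅ Z^8, C_1 ≅ Z^24, C_2 ≅ Z^16.

The boundary map ∂_1: C_1 → C_0 sends each edge [p,q] (with p < q) to q − p. For instance
  ∂be = e − b.
As a 8×24 matrix over Z this has rank 7, with invariant factors (1,1,1,1,1,1,1).

∂_2: C_2 → C_1 acts by ∂[p,q,r] = [q,r] − [p,r] + [p,q]. For instance
  ∂bef = ef − bf + be,
  ∂bdg = dg − bg + bd.
The 24×16 boundary matrix has rank 15 and Smith normal form diag(1,1,1,1,1,1,1,1,1,1,1,1,1,1,1).

Computing H_k = (kernel of ∂_k) / (image of ∂_{k+1}):

  H_0: rank C_0 − rank ∂_1 = 8 − 7 = 1, and the invariant factors of ∂_1 are all 1, so H_0 = Z.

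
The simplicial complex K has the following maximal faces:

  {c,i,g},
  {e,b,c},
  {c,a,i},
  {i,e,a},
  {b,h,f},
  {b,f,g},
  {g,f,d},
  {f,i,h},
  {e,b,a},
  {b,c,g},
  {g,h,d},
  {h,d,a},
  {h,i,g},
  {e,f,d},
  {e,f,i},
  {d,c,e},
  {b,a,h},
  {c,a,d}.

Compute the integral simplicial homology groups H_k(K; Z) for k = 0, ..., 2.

We work with the vertex ordering a < b < c < d < e < f < g < h < i. The simplices of K, each written with vertices in increasing order, are:

  0-simplices (9): a, b, c, d, e, f, g, h, i
  1-simplices (27): ab, ac, ad, ae, ah, ai, bc, be, bf, bg, bh, cd, ce, cg, ci, de, df, dg, dh, ef, ei, fg, fh, fi, gh, gi, hi
  2-simplices (18): abe, abh, acd, aci, adh, aei, bce, bcg, bfg, bfh, cde, cgi, def, dfg, dgh, efi, fhi, ghi

giving chain groups C_0 ≅ Z^9, C_1 ≅ Z^27, C_2 ≅ Z^18.

Boundary ∂_1: C_1 → C_0 sends each edge [p,q] (with p < q) to q − p.
As a 9×27 matrix over Z this has rank 8, with invariant factors (1,1,1,1,1,1,1,1).

∂_2: C_2 → C_1 sends each 2-simplex [p,q,r] to [q,r] − [p,r] + [p,q]. For instance
  ∂def = ef − df + de,
  ∂dfg = fg − dg + df.
This gives a 27×18 integer matrix of rank 18; reducing to Smith normal form yields diagonal entries (1,1,1,1,1,1,1,1,1,1,1,1,1,1,1,1,1,2).

From H_k ≅ ker(∂_k) / im(∂_{k+1}) we obtain:

  H_0: rank C_0 − rank ∂_1 = 9 − 8 = 1, and the invariant factors of ∂_1 are all 1, so H_0 = Z.
  H_1: rank ker ∂_1 − rank ∂_2 = (27 − 8) − 18 = 1, and ∂_2 has invariant factor 2 > 1, so H_1 = Z ⊕ Z/2Z.
  H_2: rank ker ∂_2 − rank ∂_3 = (18 − 18) − 0 = 0, and there is no ∂_3, so H_2 = 0.

(K is a triangulation of the Klein bottle.)

H_0 ≅ Z,  H_1 ≅ Z ⊕ Z/2Z,  H_2 = 0.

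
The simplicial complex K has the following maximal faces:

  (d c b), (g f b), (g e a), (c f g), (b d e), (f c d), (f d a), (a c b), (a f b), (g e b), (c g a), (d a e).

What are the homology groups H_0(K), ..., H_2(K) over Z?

H_0 = Z,  H_1 = Z/2,  H_2 = 0.

Fix the vertex order a < b < c < d < e < f < g and write every simplex with vertices in increasing order. Then dim K = 2 and the simplices of K are:

  0-simplices (7): a, b, c, d, e, f, g
  1-simplices (18): ab, ac, ad, ae, af, ag, bc, bd, be, bf, bg, cd, cf, cg, de, df, eg, fg
  2-simplices (12): abc, abf, acg, ade, adf, aeg, bcd, bde, beg, bfg, cdf, cfg

so the chain groups are C_0 ≅ Z^7, C_1 ≅ Z^18, C_2 ≅ Z^12.

∂_1: C_1 → C_0 is given by ∂[p,q] = [q] − [p]. For instance
  ∂cf = f − c.
As a 7×18 matrix over Z this has rank 6, with invariant factors (1,1,1,1,1,1).

Boundary ∂_2: C_2 → C_1 sends each 2-simplex [p,q,r] to [q,r] − [p,r] + [p,q]. For instance
  ∂bfg = fg − bg + bf,
  ∂bcd = cd − bd + bc.
This gives a 18×12 integer matrix of rank 12; reducing to Smith normal form yields diagonal entries (1,1,1,1,1,1,1,1,1,1,1,2).

Now H_k = ker ∂_k / im ∂_{k+1}, so:

  H_0: rank C_0 − rank ∂_1 = 7 − 6 = 1, and the invariant factors of ∂_1 are all 1, so H_0 = Z.
  H_1: rank ker ∂_1 − rank ∂_2 = (18 − 6) − 12 = 0, and ∂_2 has invariant factor 2 > 1, so H_1 = Z/2.
  H_2: rank ker ∂_2 − rank ∂_3 = (12 − 12) − 0 = 0, and there is no ∂_3, so H_2 = 0.

As a check, the Euler characteristic is 7 − 18 + 12 = 1, which agrees with 1 − 0 + 0 = 1.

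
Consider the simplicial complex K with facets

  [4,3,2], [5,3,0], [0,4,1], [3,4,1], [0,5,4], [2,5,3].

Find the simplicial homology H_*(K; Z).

Order the vertices as 0 < 1 < 2 < 3 < 4 < 5. Listing each simplex with vertices in this order, K has dimension 2 with simplices:

  0-simplices (6): [0], [1], [2], [3], [4], [5]
  1-simplices (12): [0,1], [0,3], [0,4], [0,5], [1,3], [1,4], [2,3], [2,4], [2,5], [3,4], [3,5], [4,5]
  2-simplices (6): [0,1,4], [0,3,5], [0,4,5], [1,3,4], [2,3,4], [2,3,5]

so the chain groups are C_0 ≅ Z^6, C_1 ≅ Z^12, C_2 ≅ Z^6.

∂_1: C_1 → C_0 sends each edge [p,q] (with p < q) to q − p.
As a 6×12 matrix over Z this has rank 5, with invariant factors (1,1,1,1,1).

Boundary ∂_2: C_2 → C_1 acts by ∂[p,q,r] = [q,r] − [p,r] + [p,q]. For instance
  ∂[2,3,4] = [3,4] − [2,4] + [2,3],
  ∂[0,4,5] = [4,5] − [0,5] + [0,4].
The resulting 12×6 matrix has rank 6, and its Smith normal form has invariant factors (1,1,1,1,1,1).

Now H_k = ker ∂_k / im ∂_{k+1}, so:

  H_0: rank C_0 − rank ∂_1 = 6 − 5 = 1, and the invariant factors of ∂_1 are all 1, so H_0 ≅ Z.
  H_1: rank ker ∂_1 − rank ∂_2 = (12 − 5) − 6 = 1, and the invariant factors of ∂_2 are all 1, so H_1 ≅ Z.
  H_2: rank ker ∂_2 − rank ∂_3 = (6 − 6) − 0 = 0, and there is no ∂_3, so H_2 ≅ 0.

(K is a triangulation of the cylinder S^1 x I.)

H_0 ≅ Z,  H_1 ≅ Z,  H_2 = 0.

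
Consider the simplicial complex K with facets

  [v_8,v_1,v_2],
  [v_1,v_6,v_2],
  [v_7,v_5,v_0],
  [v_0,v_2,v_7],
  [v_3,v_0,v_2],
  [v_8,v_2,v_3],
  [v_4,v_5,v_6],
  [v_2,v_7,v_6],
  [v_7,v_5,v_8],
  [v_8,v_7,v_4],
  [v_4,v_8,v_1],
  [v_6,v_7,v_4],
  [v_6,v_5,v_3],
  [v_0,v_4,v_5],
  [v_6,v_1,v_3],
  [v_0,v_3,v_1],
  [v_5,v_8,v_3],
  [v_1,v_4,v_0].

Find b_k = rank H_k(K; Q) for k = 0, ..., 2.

b_0 = 1, b_1 = 1, b_2 = 0.

Take the total order v_0 < v_1 < v_2 < v_3 < v_4 < v_5 < v_6 < v_7 < v_8 on the vertex set. Then K (dimension 2) consists of the simplices:

  0-simplices (9): [v_0], [v_1], [v_2], [v_3], [v_4], [v_5], [v_6], [v_7], [v_8]
  1-simplices (27): (27 of them)
  2-simplices (18): (18 of them)

so the chain groups are C_0 ≅ Z^9, C_1 ≅ Z^27, C_2 ≅ Z^18.

Boundary ∂_1: C_1 → C_0 maps an edge to its endpoints' difference, ∂[p,q] = q − p.
As a 9×27 matrix over Z this has rank 8, with invariant factors (1,1,1,1,1,1,1,1).

The boundary map ∂_2: C_2 → C_1 sends each 2-simplex [p,q,r] to [q,r] − [p,r] + [p,q]. For instance
  ∂[v_0,v_5,v_7] = [v_5,v_7] − [v_0,v_7] + [v_0,v_5],
  ∂[v_0,v_1,v_3] = [v_1,v_3] − [v_0,v_3] + [v_0,v_1].
The 27×18 boundary matrix has rank 18 and Smith normal form diag(1,1,1,1,1,1,1,1,1,1,1,1,1,1,1,1,1,2).

Computing H_k = (kernel of ∂_k) / (image of ∂_{k+1}):

  H_0: rank C_0 − rank ∂_1 = 9 − 8 = 1, and the invariant factors of ∂_1 are all 1, so H_0 = Z.
  H_1: rank ker ∂_1 − rank ∂_2 = (27 − 8) − 18 = 1, and ∂_2 has invariant factor 2 > 1, so H_1 = Z ⊕ Z/2Z.
  H_2: rank ker ∂_2 − rank ∂_3 = (18 − 18) − 0 = 0, and there is no ∂_3, so H_2 = 0.

Hence the Betti numbers are b_0 = 1, b_1 = 1, b_2 = 0.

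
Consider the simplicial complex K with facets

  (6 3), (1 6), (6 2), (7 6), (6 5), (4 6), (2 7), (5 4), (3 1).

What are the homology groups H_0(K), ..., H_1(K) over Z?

Order the vertices as 1 < 2 < 3 < 4 < 5 < 6 < 7. Listing each simplex with vertices in this order, K has dimension 1 with simplices:

  0-simplices (7): [1], [2], [3], [4], [5], [6], [7]
  1-simplices (9): [1,3], [1,6], [2,6], [2,7], [3,6], [4,5], [4,6], [5,6], [6,7]

Hence C_0 ≅ Z^7, C_1 ≅ Z^9.

Boundary ∂_1: C_1 → C_0 maps an edge to its endpoints' difference, ∂[p,q] = q − p.
The resulting 7×9 matrix has rank 6, and its Smith normal form has invariant factors (1,1,1,1,1,1).

Now H_k = ker ∂_k / im ∂_{k+1}, so:

  H_0: rank C_0 − rank ∂_1 = 7 − 6 = 1, and the invariant factors of ∂_1 are all 1, so H_0 ≅ Z.
  H_1: rank ker ∂_1 − rank ∂_2 = (9 − 6) − 0 = 3, and there is no ∂_2, so H_1 ≅ Z^3.

(K is a triangulation of a wedge of 3 circles.)

H_0 = Z,  H_1 = Z^3.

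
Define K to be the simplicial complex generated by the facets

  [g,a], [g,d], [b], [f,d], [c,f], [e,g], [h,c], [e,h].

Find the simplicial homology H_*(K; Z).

H_0 ≅ Z^2,  H_1 ≅ Z.

We work with the vertex ordering a < b < c < d < e < f < g < h. The simplices of K, each written with vertices in increasing order, are:

  0-simplices (8): a, b, c, d, e, f, g, h
  1-simplices (7): ag, cf, ch, df, dg, eg, eh

so the chain groups are C_0 ≅ Z^8, C_1 ≅ Z^7.

The boundary map ∂_1: C_1 → C_0 sends each edge [p,q] (with p < q) to q − p.
As a 8×7 matrix over Z this has rank 6, with invariant factors (1,1,1,1,1,1).

Reading off H_k = ker ∂_k / im ∂_{k+1}:

  H_0: rank C_0 − rank ∂_1 = 8 − 6 = 2, and the invariant factors of ∂_1 are all 1, so H_0 = Z^2.
  H_1: rank ker ∂_1 − rank ∂_2 = (7 − 6) − 0 = 1, and there is no ∂_2, so H_1 = Z.

As a check, the Euler characteristic is 8 − 7 = 1, which agrees with 2 − 1 = 1.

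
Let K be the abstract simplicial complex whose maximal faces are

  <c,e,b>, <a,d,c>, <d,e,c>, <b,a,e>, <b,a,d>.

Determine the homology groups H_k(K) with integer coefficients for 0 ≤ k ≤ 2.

K has 5 vertices, 10 edges, 5 triangles.
rank ∂_0 = 0, rank ∂_1 = 4 ⇒ b_0 = 5 − 0 − 4 = 1; all invariant factors of ∂_1 are 1 so no torsion. So H_0 ≅ Z.
rank ∂_1 = 4, rank ∂_2 = 5 ⇒ b_1 = 10 − 4 − 5 = 1; all invariant factors of ∂_2 are 1 so no torsion. So H_1 ≅ Z.
rank ∂_2 = 5, rank ∂_3 = 0 ⇒ b_2 = 5 − 5 − 0 = 0. So H_2 ≅ 0.

H_0 ≅ Z,  H_1 ≅ Z,  H_2 = 0.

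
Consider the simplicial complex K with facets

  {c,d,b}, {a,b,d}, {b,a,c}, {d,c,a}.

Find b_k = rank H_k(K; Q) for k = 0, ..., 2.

b_0 = 1, b_1 = 0, b_2 = 1.

We work with the vertex ordering a < b < c < d. The simplices of K, each written with vertices in increasing order, are:

  0-simplices (4): a, b, c, d
  1-simplices (6): ab, ac, ad, bc, bd, cd
  2-simplices (4): abc, abd, acd, bcd

giving chain groups C_0 ≅ Z^4, C_1 ≅ Z^6, C_2 ≅ Z^4.

Boundary ∂_1: C_1 → C_0 maps an edge to its endpoints' difference, ∂[p,q] = q − p.
This gives a 4×6 integer matrix of rank 3; reducing to Smith normal form yields diagonal entries (1,1,1).

The boundary map ∂_2: C_2 → C_1 sends each 2-simplex [p,q,r] to [q,r] − [p,r] + [p,q]. For instance
  ∂acd = cd − ad + ac,
  ∂abc = bc − ac + ab.
This gives a 6×4 integer matrix of rank 3; reducing to Smith normal form yields diagonal entries (1,1,1).

From H_k ≅ ker(∂_k) / im(∂_{k+1}) we obtain:

  H_0: rank C_0 − rank ∂_1 = 4 − 3 = 1, and the invariant factors of ∂_1 are all 1, so H_0 ≅ Z.
  H_1: rank ker ∂_1 − rank ∂_2 = (6 − 3) − 3 = 0, and the invariant factors of ∂_2 are all 1, so H_1 ≅ 0.
  H_2: rank ker ∂_2 − rank ∂_3 = (4 − 3) − 0 = 1, and there is no ∂_3, so H_2 ≅ Z.

As a check, the Euler characteristic is 4 − 6 + 4 = 2, which agrees with 1 − 0 + 1 = 2.
(K is a triangulation of the 2-sphere S^2.)

Hence the Betti numbers are b_0 = 1, b_1 = 0, b_2 = 1.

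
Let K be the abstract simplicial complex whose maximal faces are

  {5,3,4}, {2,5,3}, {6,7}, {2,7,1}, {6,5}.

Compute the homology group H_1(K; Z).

We work with the vertex ordering 1 < 2 < 3 < 4 < 5 < 6 < 7. The simplices of K, each written with vertices in increasing order, are:

  0-simplices (7): [1], [2], [3], [4], [5], [6], [7]
  1-simplices (10): [1,2], [1,7], [2,3], [2,5], [2,7], [3,4], [3,5], [4,5], [5,6], [6,7]
  2-simplices (3): [1,2,7], [2,3,5], [3,4,5]

so the chain groups are C_0 ≅ Z^7, C_1 ≅ Z^10, C_2 ≅ Z^3.

The boundary map ∂_1: C_1 → C_0 maps an edge to its endpoints' difference, ∂[p,q] = q − p. For instance
  ∂[1,7] = [7] − [1].
The 7×10 boundary matrix has rank 6 and Smith normal form diag(1,1,1,1,1,1).

Boundary ∂_2: C_2 → C_1 acts by ∂[p,q,r] = [q,r] − [p,r] + [p,q]. For instance
  ∂[1,2,7] = [2,7] − [1,7] + [1,2],
  ∂[2,3,5] = [3,5] − [2,5] + [2,3].
The 10×3 boundary matrix has rank 3 and Smith normal form diag(1,1,1).

Reading off H_k = ker ∂_k / im ∂_{k+1}:

  H_1: rank ker ∂_1 − rank ∂_2 = (10 − 6) − 3 = 1, and the invariant factors of ∂_2 are all 1, so H_1 = Z.

H_1 = Z.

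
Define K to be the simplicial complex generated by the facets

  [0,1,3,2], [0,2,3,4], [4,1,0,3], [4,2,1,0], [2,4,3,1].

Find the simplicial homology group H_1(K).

We work with the vertex ordering 0 < 1 < 2 < 3 < 4. The simplices of K, each written with vertices in increasing order, are:

  0-simplices (5): [0], [1], [2], [3], [4]
  1-simplices (10): [0,1], [0,2], [0,3], [0,4], [1,2], [1,3], [1,4], [2,3], [2,4], [3,4]
  2-simplices (10): [0,1,2], [0,1,3], [0,1,4], [0,2,3], [0,2,4], [0,3,4], [1,2,3], [1,2,4], [1,3,4], [2,3,4]
  3-simplices (5): [0,1,2,3], [0,1,2,4], [0,1,3,4], [0,2,3,4], [1,2,3,4]

Hence C_0 ≅ Z^5, C_1 ≅ Z^10, C_2 ≅ Z^10, C_3 ≅ Z^5.

Boundary ∂_1: C_1 → C_0 is given by ∂[p,q] = [q] − [p]. For instance
  ∂[0,4] = [4] − [0].
This gives a 5×10 integer matrix of rank 4; reducing to Smith normal form yields diagonal entries (1,1,1,1).

Boundary ∂_2: C_2 → C_1 acts by ∂[p,q,r] = [q,r] − [p,r] + [p,q]. For instance
  ∂[0,1,4] = [1,4] − [0,4] + [0,1],
  ∂[0,2,4] = [2,4] − [0,4] + [0,2].
As a 10×10 matrix over Z this has rank 6, with invariant factors (1,1,1,1,1,1).

The boundary map ∂_3: C_3 → C_2 sends each 3-simplex σ to the alternating sum Σ_i (−1)^i (σ with its i-th vertex removed). For instance
  ∂[0,1,2,4] = [1,2,4] − [0,2,4] + [0,1,4] − [0,1,2],
  ∂[1,2,3,4] = [2,3,4] − [1,3,4] + [1,2,4] − [1,2,3].
This gives a 10×5 integer matrix of rank 4; reducing to Smith normal form yields diagonal entries (1,1,1,1).

Computing H_k = (kernel of ∂_k) / (image of ∂_{k+1}):

  H_1: rank ker ∂_1 − rank ∂_2 = (10 − 4) − 6 = 0, and the invariant factors of ∂_2 are all 1, so H_1 ≅ 0.

H_1 = 0.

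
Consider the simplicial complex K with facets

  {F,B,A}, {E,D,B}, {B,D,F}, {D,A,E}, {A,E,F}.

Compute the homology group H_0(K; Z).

Order the vertices as A < B < D < E < F. Listing each simplex with vertices in this order, K has dimension 2 with simplices:

  0-simplices (5): A, B, D, E, F
  1-simplices (10): AB, AD, AE, AF, BD, BE, BF, DE, DF, EF
  2-simplices (5): ABF, ADE, AEF, BDE, BDF

so the chain groups are C_0 ≅ Z^5, C_1 ≅ Z^10, C_2 ≅ Z^5.

Boundary ∂_1: C_1 → C_0 is given by ∂[p,q] = [q] − [p]. For instance
  ∂AD = D − A.
The resulting 5×10 matrix has rank 4, and its Smith normal form has invariant factors (1,1,1,1).

The boundary map ∂_2: C_2 → C_1 maps a triangle to the signed sum of its edges. For instance
  ∂ABF = BF − AF + AB,
  ∂ADE = DE − AE + AD.
As a 10×5 matrix over Z this has rank 5, with invariant factors (1,1,1,1,1).

Now H_k = ker ∂_k / im ∂_{k+1}, so:

  H_0: rank C_0 − rank ∂_1 = 5 − 4 = 1, and the invariant factors of ∂_1 are all 1, so H_0 = Z.

(K is a triangulation of the Möbius band.)

H_0 ≅ Z.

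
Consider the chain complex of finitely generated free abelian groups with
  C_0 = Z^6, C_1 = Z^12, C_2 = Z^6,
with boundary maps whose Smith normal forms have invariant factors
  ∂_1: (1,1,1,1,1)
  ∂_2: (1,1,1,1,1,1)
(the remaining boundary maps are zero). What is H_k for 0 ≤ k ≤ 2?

H_0 = Z,  H_1 = Z,  H_2 = 0.

H_0: b_0 = 6 − 0 − 5 = 1; torsion from ∂_1 factors > 1: none. So H_0 = Z.
H_1: b_1 = 12 − 5 − 6 = 1; torsion from ∂_2 factors > 1: none. So H_1 = Z.
H_2: b_2 = 6 − 6 − 0 = 0; torsion from ∂_3 factors > 1: none. So H_2 = 0.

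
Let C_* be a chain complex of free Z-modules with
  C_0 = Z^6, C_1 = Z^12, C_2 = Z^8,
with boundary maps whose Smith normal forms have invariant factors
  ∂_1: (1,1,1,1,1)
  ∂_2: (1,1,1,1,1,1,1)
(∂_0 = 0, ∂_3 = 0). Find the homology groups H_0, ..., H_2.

H_0 = Z,  H_1 = 0,  H_2 = Z.

H_0: b_0 = 6 − 0 − 5 = 1; torsion from ∂_1 factors > 1: none. So H_0 = Z.
H_1: b_1 = 12 − 5 − 7 = 0; torsion from ∂_2 factors > 1: none. So H_1 = 0.
H_2: b_2 = 8 − 7 − 0 = 1; torsion from ∂_3 factors > 1: none. So H_2 = Z.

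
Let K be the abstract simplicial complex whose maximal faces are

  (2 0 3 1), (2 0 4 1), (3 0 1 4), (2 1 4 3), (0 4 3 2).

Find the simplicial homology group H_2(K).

H_2 ≅ 0.

Order the vertices as 0 < 1 < 2 < 3 < 4. Listing each simplex with vertices in this order, K has dimension 3 with simplices:

  0-simplices (5): [0], [1], [2], [3], [4]
  1-simplices (10): [0,1], [0,2], [0,3], [0,4], [1,2], [1,3], [1,4], [2,3], [2,4], [3,4]
  2-simplices (10): [0,1,2], [0,1,3], [0,1,4], [0,2,3], [0,2,4], [0,3,4], [1,2,3], [1,2,4], [1,3,4], [2,3,4]
  3-simplices (5): [0,1,2,3], [0,1,2,4], [0,1,3,4], [0,2,3,4], [1,2,3,4]

Hence C_0 ≅ Z^5, C_1 ≅ Z^10, C_2 ≅ Z^10, C_3 ≅ Z^5.

∂_1: C_1 → C_0 is given by ∂[p,q] = [q] − [p].
The resulting 5×10 matrix has rank 4, and its Smith normal form has invariant factors (1,1,1,1).

The boundary map ∂_2: C_2 → C_1 maps a triangle to the signed sum of its edges. For instance
  ∂[0,2,3] = [2,3] − [0,3] + [0,2],
  ∂[0,1,3] = [1,3] − [0,3] + [0,1].
As a 10×10 matrix over Z this has rank 6, with invariant factors (1,1,1,1,1,1).

Boundary ∂_3: C_3 → C_2 sends each 3-simplex σ to the alternating sum Σ_i (−1)^i (σ with its i-th vertex removed). For instance
  ∂[1,2,3,4] = [2,3,4] − [1,3,4] + [1,2,4] − [1,2,3],
  ∂[0,1,3,4] = [1,3,4] − [0,3,4] + [0,1,4] − [0,1,3].
The resulting 10×5 matrix has rank 4, and its Smith normal form has invariant factors (1,1,1,1).

Computing H_k = (kernel of ∂_k) / (image of ∂_{k+1}):

  H_2: rank ker ∂_2 − rank ∂_3 = (10 − 6) − 4 = 0, and the invariant factors of ∂_3 are all 1, so H_2 = 0.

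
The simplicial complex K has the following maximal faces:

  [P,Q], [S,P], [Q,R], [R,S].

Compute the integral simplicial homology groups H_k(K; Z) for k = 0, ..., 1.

H_0 ≅ Z,  H_1 ≅ Z.

We work with the vertex ordering P < Q < R < S. The simplices of K, each written with vertices in increasing order, are:

  0-simplices (4): P, Q, R, S
  1-simplices (4): PQ, PS, QR, RS

giving chain groups C_0 ≅ Z^4, C_1 ≅ Z^4.

Boundary ∂_1: C_1 → C_0 sends each edge [p,q] (with p < q) to q − p. For instance
  ∂PS = S − P.
This gives a 4×4 integer matrix of rank 3; reducing to Smith normal form yields diagonal entries (1,1,1).

Reading off H_k = ker ∂_k / im ∂_{k+1}:

  H_0: rank C_0 − rank ∂_1 = 4 − 3 = 1, and the invariant factors of ∂_1 are all 1, so H_0 ≅ Z.
  H_1: rank ker ∂_1 − rank ∂_2 = (4 − 3) − 0 = 1, and there is no ∂_2, so H_1 ≅ Z.

As a check, the Euler characteristic is 4 − 4 = 0, which agrees with 1 − 1 = 0.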